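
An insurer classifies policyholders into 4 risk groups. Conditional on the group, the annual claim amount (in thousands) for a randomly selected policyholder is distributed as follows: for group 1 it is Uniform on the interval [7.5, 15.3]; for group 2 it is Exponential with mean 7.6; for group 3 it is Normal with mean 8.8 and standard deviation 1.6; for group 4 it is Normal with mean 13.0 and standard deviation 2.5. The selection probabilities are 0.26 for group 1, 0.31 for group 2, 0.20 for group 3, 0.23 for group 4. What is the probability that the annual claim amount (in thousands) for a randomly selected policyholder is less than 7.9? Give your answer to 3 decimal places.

0.276

Conditional on each group, P(X < 7.9): 1: 0.0512821; 2: 0.646359; 3: 0.286888; 4: 0.0206752.
By total probability, P(X < 7.9) = 0.26·0.0512821 + 0.31·0.646359 + 0.2·0.286888 + 0.23·0.0206752 = 0.275838.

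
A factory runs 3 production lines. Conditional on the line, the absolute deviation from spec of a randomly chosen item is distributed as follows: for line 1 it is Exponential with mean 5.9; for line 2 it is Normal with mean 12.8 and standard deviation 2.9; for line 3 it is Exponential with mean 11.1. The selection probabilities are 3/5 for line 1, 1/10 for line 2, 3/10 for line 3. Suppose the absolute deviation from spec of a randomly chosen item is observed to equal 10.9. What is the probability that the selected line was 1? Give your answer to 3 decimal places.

0.430

Likelihoods f(10.9 | ·): 1: 0.0267182; 2: 0.110994; 3: 0.0337449.
Posterior ∝ prior × likelihood. Numerator for 1: 0.6·0.0267182 = 0.0160309.
Normalizing constant: 0.6·0.0267182 + 0.1·0.110994 + 0.3·0.0337449 = 0.0372538.
P(1 | observation) = 0.0160309 / 0.0372538 = 0.430316.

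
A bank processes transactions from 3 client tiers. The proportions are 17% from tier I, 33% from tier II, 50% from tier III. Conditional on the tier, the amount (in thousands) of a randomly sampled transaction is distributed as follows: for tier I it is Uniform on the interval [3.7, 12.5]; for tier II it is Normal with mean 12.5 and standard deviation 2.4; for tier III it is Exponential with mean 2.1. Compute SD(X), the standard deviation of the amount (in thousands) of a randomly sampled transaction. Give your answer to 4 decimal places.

5.2149

Per component, I: μ=8.1, E[X²]=72.0633; II: μ=12.5, E[X²]=162.01; III: μ=2.1, E[X²]=8.82.
E[X] = 0.17·8.1 + 0.33·12.5 + 0.5·2.1 = 6.552.
E[X²] = 0.17·72.0633 + 0.33·162.01 + 0.5·8.82 = 70.1241.
Var(X) = E[X²] − (E[X])² = 70.1241 − 42.9287 = 27.1954.
SD(X) = √27.1954 = 5.21492.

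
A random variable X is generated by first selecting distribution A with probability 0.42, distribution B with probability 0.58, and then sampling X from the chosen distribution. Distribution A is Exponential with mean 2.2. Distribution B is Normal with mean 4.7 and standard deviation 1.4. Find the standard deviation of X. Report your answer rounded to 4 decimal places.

2.1661

Per component, A: μ=2.2, E[X²]=9.68; B: μ=4.7, E[X²]=24.05.
E[X] = 0.42·2.2 + 0.58·4.7 = 3.65.
E[X²] = 0.42·9.68 + 0.58·24.05 = 18.0146.
Var(X) = E[X²] − (E[X])² = 18.0146 − 13.3225 = 4.6921.
SD(X) = √4.6921 = 2.16613.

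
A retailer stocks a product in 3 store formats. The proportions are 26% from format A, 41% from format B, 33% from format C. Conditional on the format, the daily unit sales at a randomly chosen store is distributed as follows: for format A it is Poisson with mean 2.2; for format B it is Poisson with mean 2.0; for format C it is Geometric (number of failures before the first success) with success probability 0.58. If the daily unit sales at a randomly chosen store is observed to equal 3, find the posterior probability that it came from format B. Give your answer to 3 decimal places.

Likelihoods P(X=3 | ·): A: 0.196639; B: 0.180447; C: 0.042971.
Posterior ∝ prior × likelihood. Numerator for B: 0.41·0.180447 = 0.0739833.
Normalizing constant: 0.26·0.196639 + 0.41·0.180447 + 0.33·0.042971 = 0.13929.
P(B | observation) = 0.0739833 / 0.13929 = 0.531147.

0.531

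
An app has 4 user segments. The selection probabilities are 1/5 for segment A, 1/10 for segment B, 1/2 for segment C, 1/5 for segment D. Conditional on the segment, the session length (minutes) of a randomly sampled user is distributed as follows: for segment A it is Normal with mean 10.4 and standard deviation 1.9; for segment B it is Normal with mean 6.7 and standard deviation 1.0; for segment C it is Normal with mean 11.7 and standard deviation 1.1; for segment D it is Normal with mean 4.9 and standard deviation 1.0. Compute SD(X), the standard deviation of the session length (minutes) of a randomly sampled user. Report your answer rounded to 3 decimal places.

Per component, A: μ=10.4, E[X²]=111.77; B: μ=6.7, E[X²]=45.89; C: μ=11.7, E[X²]=138.1; D: μ=4.9, E[X²]=25.01.
E[X] = 0.2·10.4 + 0.1·6.7 + 0.5·11.7 + 0.2·4.9 = 9.58.
E[X²] = 0.2·111.77 + 0.1·45.89 + 0.5·138.1 + 0.2·25.01 = 100.995.
Var(X) = E[X²] − (E[X])² = 100.995 − 91.7764 = 9.2186.
SD(X) = √9.2186 = 3.03621.

3.036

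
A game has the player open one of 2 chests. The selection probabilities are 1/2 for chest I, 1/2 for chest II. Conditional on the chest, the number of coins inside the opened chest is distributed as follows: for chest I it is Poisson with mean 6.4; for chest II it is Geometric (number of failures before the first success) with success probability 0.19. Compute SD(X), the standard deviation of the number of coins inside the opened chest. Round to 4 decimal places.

Per component, I: μ=6.4, E[X²]=47.36; II: μ=4.26316, E[X²]=40.6122.
E[X] = 0.5·6.4 + 0.5·4.26316 = 5.33158.
E[X²] = 0.5·47.36 + 0.5·40.6122 = 43.9861.
Var(X) = E[X²] − (E[X])² = 43.9861 − 28.4257 = 15.5604.
SD(X) = √15.5604 = 3.94466.

3.9447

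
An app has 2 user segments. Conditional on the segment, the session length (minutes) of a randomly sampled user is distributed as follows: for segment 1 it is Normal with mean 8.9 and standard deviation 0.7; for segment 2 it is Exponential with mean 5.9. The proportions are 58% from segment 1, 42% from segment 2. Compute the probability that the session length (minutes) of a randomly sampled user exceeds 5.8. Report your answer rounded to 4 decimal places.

Conditional on each segment, P(X > 5.8): 1: 0.999995; 2: 0.374168.
By total probability, P(X > 5.8) = 0.58·0.999995 + 0.42·0.374168 = 0.737148.

0.7371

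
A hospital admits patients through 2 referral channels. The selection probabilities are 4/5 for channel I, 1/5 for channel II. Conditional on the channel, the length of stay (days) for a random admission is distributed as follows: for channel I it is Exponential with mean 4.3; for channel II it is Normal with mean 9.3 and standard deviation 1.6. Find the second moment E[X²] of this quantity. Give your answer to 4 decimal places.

For each component E[X²] = Var + (mean)², giving I: 36.98; II: 89.05.
Overall E[X²] = 0.8·36.98 + 0.2·89.05 = 47.394.

47.3940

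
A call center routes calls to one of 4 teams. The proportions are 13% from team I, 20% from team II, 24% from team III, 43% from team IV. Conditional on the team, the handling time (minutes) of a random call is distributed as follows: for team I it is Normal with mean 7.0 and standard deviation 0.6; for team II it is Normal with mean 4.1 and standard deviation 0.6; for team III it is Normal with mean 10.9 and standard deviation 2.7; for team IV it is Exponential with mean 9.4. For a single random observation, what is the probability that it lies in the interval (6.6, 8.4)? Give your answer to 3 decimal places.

0.162

Conditional on each team, P(6.6 < X < 8.4): I: 0.737692; II: 1.54543e-05; III: 0.121616; IV: 0.0863568.
By total probability, P(6.6 < X < 8.4) = 0.13·0.737692 + 0.2·1.54543e-05 + 0.24·0.121616 + 0.43·0.0863568 = 0.162224.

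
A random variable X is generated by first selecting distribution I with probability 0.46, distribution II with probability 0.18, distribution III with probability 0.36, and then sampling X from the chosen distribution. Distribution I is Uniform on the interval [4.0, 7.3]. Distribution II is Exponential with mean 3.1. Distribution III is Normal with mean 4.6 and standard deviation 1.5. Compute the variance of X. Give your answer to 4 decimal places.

Per component, I: μ=5.65, E[X²]=32.83; II: μ=3.1, E[X²]=19.22; III: μ=4.6, E[X²]=23.41.
E[X] = 0.46·5.65 + 0.18·3.1 + 0.36·4.6 = 4.813.
E[X²] = 0.46·32.83 + 0.18·19.22 + 0.36·23.41 = 26.989.
Var(X) = E[X²] − (E[X])² = 26.989 − 23.165 = 3.82403.

3.8240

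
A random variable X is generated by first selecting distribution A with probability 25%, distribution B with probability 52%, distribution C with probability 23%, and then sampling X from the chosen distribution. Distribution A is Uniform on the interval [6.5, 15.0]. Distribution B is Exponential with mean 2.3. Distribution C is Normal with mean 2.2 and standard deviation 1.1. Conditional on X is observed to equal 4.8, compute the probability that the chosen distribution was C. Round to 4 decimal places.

Likelihoods f(4.8 | ·): A: 0; B: 0.0539409; C: 0.0222006.
Posterior ∝ prior × likelihood. Numerator for C: 0.23·0.0222006 = 0.00510613.
Normalizing constant: 0.25·0 + 0.52·0.0539409 + 0.23·0.0222006 = 0.0331554.
P(C | observation) = 0.00510613 / 0.0331554 = 0.154006.

0.1540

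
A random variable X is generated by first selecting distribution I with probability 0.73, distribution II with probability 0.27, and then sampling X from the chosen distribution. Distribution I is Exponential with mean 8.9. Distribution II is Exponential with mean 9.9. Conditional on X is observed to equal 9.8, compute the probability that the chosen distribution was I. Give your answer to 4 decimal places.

Likelihoods f(9.8 | ·): I: 0.0373592; II: 0.0375368.
Posterior ∝ prior × likelihood. Numerator for I: 0.73·0.0373592 = 0.0272722.
Normalizing constant: 0.73·0.0373592 + 0.27·0.0375368 = 0.0374072.
P(I | observation) = 0.0272722 / 0.0374072 = 0.729065.

0.7291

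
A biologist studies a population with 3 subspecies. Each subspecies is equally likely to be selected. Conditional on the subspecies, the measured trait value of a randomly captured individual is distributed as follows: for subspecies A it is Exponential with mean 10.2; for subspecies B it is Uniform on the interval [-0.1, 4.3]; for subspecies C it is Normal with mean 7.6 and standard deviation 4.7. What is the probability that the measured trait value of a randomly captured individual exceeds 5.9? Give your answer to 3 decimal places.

Conditional on each subspecies, P(X > 5.9): A: 0.560777; B: 0; C: 0.641213.
By total probability, P(X > 5.9) = 0.333333·0.560777 + 0.333333·0 + 0.333333·0.641213 = 0.400663.

0.401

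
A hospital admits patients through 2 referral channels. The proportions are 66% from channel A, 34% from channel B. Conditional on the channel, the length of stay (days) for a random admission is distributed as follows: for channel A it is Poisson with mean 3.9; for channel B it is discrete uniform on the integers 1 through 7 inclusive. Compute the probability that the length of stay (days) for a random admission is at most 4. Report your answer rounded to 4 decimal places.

Conditional on each channel, P(X ≤ 4): A: 0.648365; B: 0.571429.
By total probability, P(X ≤ 4) = 0.66·0.648365 + 0.34·0.571429 = 0.622207.

0.6222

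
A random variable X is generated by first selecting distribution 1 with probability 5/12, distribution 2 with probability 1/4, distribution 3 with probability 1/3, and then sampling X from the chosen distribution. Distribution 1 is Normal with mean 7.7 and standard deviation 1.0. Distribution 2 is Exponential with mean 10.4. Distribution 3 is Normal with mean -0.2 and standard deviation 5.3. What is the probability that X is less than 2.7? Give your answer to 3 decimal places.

Conditional on each component, P(X < 2.7): 1: 2.86652e-07; 2: 0.228652; 3: 0.707869.
By total probability, P(X < 2.7) = 0.416667·2.86652e-07 + 0.25·0.228652 + 0.333333·0.707869 = 0.293119.

0.293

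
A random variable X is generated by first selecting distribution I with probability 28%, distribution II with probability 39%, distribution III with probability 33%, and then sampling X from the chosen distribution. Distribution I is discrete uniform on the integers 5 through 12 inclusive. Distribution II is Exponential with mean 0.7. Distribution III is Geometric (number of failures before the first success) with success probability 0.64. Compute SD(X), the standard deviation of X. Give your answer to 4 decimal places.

Per component, I: μ=8.5, E[X²]=77.5; II: μ=0.7, E[X²]=0.98; III: μ=0.5625, E[X²]=1.19531.
E[X] = 0.28·8.5 + 0.39·0.7 + 0.33·0.5625 = 2.83863.
E[X²] = 0.28·77.5 + 0.39·0.98 + 0.33·1.19531 = 22.4767.
Var(X) = E[X²] − (E[X])² = 22.4767 − 8.05779 = 14.4189.
SD(X) = √14.4189 = 3.79722.

3.7972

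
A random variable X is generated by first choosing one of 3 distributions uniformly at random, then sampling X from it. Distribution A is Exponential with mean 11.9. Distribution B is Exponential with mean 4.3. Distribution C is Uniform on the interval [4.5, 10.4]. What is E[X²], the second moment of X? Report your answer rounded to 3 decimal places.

126.201

For each component E[X²] = Var + (mean)², giving A: 283.22; B: 36.98; C: 58.4033.
Overall E[X²] = 0.333333·283.22 + 0.333333·36.98 + 0.333333·58.4033 = 126.201.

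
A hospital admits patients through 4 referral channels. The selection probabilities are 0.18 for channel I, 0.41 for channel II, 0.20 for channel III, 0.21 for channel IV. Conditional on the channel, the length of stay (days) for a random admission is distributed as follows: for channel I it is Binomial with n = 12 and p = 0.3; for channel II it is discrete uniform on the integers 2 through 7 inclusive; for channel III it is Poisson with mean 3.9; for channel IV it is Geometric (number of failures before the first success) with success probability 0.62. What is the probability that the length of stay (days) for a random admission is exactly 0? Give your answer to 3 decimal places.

Conditional on each channel, P(X = 0): I: 0.0138413; II: 0; III: 0.0202419; IV: 0.62.
By total probability, P(X = 0) = 0.18·0.0138413 + 0.41·0 + 0.2·0.0202419 + 0.21·0.62 = 0.13674.

0.137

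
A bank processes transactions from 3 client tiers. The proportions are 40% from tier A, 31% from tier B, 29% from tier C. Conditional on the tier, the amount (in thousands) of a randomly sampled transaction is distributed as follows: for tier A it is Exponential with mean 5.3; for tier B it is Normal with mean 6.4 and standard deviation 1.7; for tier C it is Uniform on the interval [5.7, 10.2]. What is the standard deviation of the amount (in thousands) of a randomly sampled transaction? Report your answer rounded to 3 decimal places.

Per component, A: μ=5.3, E[X²]=56.18; B: μ=6.4, E[X²]=43.85; C: μ=7.95, E[X²]=64.89.
E[X] = 0.4·5.3 + 0.31·6.4 + 0.29·7.95 = 6.4095.
E[X²] = 0.4·56.18 + 0.31·43.85 + 0.29·64.89 = 54.8836.
Var(X) = E[X²] − (E[X])² = 54.8836 − 41.0817 = 13.8019.
SD(X) = √13.8019 = 3.71509.

3.715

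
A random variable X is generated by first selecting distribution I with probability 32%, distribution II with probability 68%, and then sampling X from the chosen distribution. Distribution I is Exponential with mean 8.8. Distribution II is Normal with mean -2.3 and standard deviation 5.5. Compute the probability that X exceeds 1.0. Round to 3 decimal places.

0.472

Conditional on each component, P(X > 1.0): I: 0.892582; II: 0.274253.
By total probability, P(X > 1.0) = 0.32·0.892582 + 0.68·0.274253 = 0.472119.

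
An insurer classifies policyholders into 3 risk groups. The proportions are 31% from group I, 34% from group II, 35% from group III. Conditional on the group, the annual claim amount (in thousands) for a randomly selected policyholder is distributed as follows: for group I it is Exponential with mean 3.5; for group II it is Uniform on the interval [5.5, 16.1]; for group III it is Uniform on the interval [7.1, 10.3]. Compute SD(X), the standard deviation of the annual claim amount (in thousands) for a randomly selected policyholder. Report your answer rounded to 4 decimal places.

4.0441

Per component, I: μ=3.5, E[X²]=24.5; II: μ=10.8, E[X²]=126.003; III: μ=8.7, E[X²]=76.5433.
E[X] = 0.31·3.5 + 0.34·10.8 + 0.35·8.7 = 7.802.
E[X²] = 0.31·24.5 + 0.34·126.003 + 0.35·76.5433 = 77.2263.
Var(X) = E[X²] − (E[X])² = 77.2263 − 60.8712 = 16.3551.
SD(X) = √16.3551 = 4.04414.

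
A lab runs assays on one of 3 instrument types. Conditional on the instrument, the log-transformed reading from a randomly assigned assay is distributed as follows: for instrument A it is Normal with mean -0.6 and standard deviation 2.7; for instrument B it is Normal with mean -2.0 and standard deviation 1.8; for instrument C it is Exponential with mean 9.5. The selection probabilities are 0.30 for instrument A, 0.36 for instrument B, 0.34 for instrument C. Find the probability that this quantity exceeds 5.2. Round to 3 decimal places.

0.201

Conditional on each instrument, P(X > 5.2): A: 0.015851; B: 3.16712e-05; C: 0.57847.
By total probability, P(X > 5.2) = 0.3·0.015851 + 0.36·3.16712e-05 + 0.34·0.57847 = 0.201447.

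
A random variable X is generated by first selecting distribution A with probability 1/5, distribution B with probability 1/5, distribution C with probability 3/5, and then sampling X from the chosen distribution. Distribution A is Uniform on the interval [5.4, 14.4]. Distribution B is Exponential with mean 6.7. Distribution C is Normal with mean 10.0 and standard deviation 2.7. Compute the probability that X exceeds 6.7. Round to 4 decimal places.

Conditional on each component, P(X > 6.7): A: 0.855556; B: 0.367879; C: 0.889188.
By total probability, P(X > 6.7) = 0.2·0.855556 + 0.2·0.367879 + 0.6·0.889188 = 0.7782.

0.7782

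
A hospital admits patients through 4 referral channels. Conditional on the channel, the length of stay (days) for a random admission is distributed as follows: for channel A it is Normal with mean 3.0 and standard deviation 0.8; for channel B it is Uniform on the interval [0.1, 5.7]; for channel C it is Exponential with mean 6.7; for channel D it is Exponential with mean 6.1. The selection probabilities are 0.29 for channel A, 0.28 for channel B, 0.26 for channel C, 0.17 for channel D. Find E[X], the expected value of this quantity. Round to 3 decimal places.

4.461

Component means — A: 3; B: 2.9; C: 6.7; D: 6.1.
E[X] = 0.29·3 + 0.28·2.9 + 0.26·6.7 + 0.17·6.1 = 4.461.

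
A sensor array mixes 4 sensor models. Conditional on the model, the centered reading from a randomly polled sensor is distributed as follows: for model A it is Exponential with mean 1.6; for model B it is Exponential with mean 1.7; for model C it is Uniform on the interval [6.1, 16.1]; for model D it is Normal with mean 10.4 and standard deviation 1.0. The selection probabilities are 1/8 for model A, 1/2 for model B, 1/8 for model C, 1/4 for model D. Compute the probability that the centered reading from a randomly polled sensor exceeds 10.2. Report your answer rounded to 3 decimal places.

0.220

Conditional on each model, P(X > 10.2): A: 0.00170362; B: 0.00247875; C: 0.59; D: 0.57926.
By total probability, P(X > 10.2) = 0.125·0.00170362 + 0.5·0.00247875 + 0.125·0.59 + 0.25·0.57926 = 0.220017.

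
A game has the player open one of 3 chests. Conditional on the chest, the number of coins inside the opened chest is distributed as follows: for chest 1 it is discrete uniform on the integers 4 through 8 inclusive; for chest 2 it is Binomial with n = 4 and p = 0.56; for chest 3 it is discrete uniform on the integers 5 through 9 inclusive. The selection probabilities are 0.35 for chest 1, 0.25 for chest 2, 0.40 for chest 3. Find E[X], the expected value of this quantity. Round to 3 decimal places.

5.460

Component means — 1: 6; 2: 2.24; 3: 7.
E[X] = 0.35·6 + 0.25·2.24 + 0.4·7 = 5.46.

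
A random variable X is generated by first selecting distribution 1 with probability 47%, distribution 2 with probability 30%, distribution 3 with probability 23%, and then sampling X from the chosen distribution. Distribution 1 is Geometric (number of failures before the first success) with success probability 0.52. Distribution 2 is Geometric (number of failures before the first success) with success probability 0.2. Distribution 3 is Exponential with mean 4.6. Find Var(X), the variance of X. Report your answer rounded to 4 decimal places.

Per component, 1: μ=0.923077, E[X²]=2.62722; 2: μ=4, E[X²]=36; 3: μ=4.6, E[X²]=42.32.
E[X] = 0.47·0.923077 + 0.3·4 + 0.23·4.6 = 2.69185.
E[X²] = 0.47·2.62722 + 0.3·36 + 0.23·42.32 = 21.7684.
Var(X) = E[X²] − (E[X])² = 21.7684 − 7.24604 = 14.5224.

14.5224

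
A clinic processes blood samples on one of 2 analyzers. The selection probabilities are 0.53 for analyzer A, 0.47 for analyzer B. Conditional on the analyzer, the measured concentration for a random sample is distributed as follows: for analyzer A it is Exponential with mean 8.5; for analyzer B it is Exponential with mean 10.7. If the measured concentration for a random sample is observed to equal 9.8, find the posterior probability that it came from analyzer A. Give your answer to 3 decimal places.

0.528

Likelihoods f(9.8 | ·): A: 0.037142; B: 0.0373982.
Posterior ∝ prior × likelihood. Numerator for A: 0.53·0.037142 = 0.0196853.
Normalizing constant: 0.53·0.037142 + 0.47·0.0373982 = 0.0372624.
P(A | observation) = 0.0196853 / 0.0372624 = 0.528287.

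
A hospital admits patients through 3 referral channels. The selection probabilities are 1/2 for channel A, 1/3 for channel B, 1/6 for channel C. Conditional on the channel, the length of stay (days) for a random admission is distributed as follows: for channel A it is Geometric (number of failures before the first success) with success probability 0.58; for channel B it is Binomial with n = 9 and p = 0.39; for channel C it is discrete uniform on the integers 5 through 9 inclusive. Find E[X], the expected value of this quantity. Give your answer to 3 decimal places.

Component means — A: 0.724138; B: 3.51; C: 7.
E[X] = 0.5·0.724138 + 0.333333·3.51 + 0.166667·7 = 2.69874.

2.699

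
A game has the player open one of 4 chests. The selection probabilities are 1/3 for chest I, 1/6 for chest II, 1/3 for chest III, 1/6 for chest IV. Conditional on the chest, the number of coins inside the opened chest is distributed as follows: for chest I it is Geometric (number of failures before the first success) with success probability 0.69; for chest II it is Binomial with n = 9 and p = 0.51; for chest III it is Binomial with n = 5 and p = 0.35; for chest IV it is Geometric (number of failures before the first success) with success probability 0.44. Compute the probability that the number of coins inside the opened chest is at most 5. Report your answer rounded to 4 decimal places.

Conditional on each chest, P(X ≤ 5): I: 0.999112; II: 0.726018; III: 1; IV: 0.969159.
By total probability, P(X ≤ 5) = 0.333333·0.999112 + 0.166667·0.726018 + 0.333333·1 + 0.166667·0.969159 = 0.9489.

0.9489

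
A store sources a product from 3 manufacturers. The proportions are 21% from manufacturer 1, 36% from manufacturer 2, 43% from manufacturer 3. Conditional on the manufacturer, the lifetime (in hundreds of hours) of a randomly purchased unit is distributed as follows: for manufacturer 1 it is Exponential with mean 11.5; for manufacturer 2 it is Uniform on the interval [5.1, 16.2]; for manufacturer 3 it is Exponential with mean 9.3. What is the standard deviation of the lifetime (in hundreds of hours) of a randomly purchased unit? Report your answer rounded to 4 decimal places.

Per component, 1: μ=11.5, E[X²]=264.5; 2: μ=10.65, E[X²]=123.69; 3: μ=9.3, E[X²]=172.98.
E[X] = 0.21·11.5 + 0.36·10.65 + 0.43·9.3 = 10.248.
E[X²] = 0.21·264.5 + 0.36·123.69 + 0.43·172.98 = 174.455.
Var(X) = E[X²] − (E[X])² = 174.455 − 105.022 = 69.4333.
SD(X) = √69.4333 = 8.33266.

8.3327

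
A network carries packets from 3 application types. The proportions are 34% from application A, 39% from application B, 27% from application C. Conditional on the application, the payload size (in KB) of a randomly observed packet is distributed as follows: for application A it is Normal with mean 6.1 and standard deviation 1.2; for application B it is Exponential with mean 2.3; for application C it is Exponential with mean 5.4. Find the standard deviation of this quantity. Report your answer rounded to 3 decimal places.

Per component, A: μ=6.1, E[X²]=38.65; B: μ=2.3, E[X²]=10.58; C: μ=5.4, E[X²]=58.32.
E[X] = 0.34·6.1 + 0.39·2.3 + 0.27·5.4 = 4.429.
E[X²] = 0.34·38.65 + 0.39·10.58 + 0.27·58.32 = 33.0136.
Var(X) = E[X²] − (E[X])² = 33.0136 − 19.616 = 13.3976.
SD(X) = √13.3976 = 3.66027.

3.660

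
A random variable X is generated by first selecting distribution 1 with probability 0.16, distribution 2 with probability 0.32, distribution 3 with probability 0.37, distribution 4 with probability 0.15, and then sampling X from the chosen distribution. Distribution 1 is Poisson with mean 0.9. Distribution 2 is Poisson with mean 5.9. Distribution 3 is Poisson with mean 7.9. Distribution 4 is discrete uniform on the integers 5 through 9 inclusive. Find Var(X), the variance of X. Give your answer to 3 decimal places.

Per component, 1: μ=0.9, E[X²]=1.71; 2: μ=5.9, E[X²]=40.71; 3: μ=7.9, E[X²]=70.31; 4: μ=7, E[X²]=51.
E[X] = 0.16·0.9 + 0.32·5.9 + 0.37·7.9 + 0.15·7 = 6.005.
E[X²] = 0.16·1.71 + 0.32·40.71 + 0.37·70.31 + 0.15·51 = 46.9655.
Var(X) = E[X²] − (E[X])² = 46.9655 − 36.06 = 10.9055.

10.905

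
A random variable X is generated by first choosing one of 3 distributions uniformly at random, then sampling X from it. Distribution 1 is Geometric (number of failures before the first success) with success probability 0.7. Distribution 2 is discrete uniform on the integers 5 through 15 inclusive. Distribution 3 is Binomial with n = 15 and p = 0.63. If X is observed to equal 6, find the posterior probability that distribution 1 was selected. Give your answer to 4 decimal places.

0.0039

Likelihoods P(X=6 | ·): 1: 0.0005103; 2: 0.0909091; 3: 0.0406689.
Posterior ∝ prior × likelihood. Numerator for 1: 0.333333·0.0005103 = 0.0001701.
Normalizing constant: 0.333333·0.0005103 + 0.333333·0.0909091 + 0.333333·0.0406689 = 0.0440294.
P(1 | observation) = 0.0001701 / 0.0440294 = 0.00386332.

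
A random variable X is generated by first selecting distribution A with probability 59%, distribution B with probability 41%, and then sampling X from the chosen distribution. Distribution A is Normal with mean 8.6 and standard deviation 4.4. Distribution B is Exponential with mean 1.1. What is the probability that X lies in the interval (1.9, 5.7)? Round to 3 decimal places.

Conditional on each component, P(1.9 < X < 5.7): A: 0.191005; B: 0.172151.
By total probability, P(1.9 < X < 5.7) = 0.59·0.191005 + 0.41·0.172151 = 0.183275.

0.183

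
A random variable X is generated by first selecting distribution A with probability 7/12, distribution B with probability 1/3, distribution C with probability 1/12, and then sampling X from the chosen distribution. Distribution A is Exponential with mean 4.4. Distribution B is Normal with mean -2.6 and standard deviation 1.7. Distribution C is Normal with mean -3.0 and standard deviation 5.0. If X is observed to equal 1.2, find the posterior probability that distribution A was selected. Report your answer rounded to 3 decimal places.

0.901

Likelihoods f(1.2 | ·): A: 0.173023; B: 0.0192964; C: 0.0560688.
Posterior ∝ prior × likelihood. Numerator for A: 0.583333·0.173023 = 0.10093.
Normalizing constant: 0.583333·0.173023 + 0.333333·0.0192964 + 0.0833333·0.0560688 = 0.112035.
P(A | observation) = 0.10093 / 0.112035 = 0.900883.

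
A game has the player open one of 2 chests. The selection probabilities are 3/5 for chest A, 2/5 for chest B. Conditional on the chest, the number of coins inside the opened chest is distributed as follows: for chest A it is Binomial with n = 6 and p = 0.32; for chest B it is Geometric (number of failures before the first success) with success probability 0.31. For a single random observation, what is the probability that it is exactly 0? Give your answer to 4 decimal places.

0.1833

Conditional on each chest, P(X = 0): A: 0.0988675; B: 0.31.
By total probability, P(X = 0) = 0.6·0.0988675 + 0.4·0.31 = 0.18332.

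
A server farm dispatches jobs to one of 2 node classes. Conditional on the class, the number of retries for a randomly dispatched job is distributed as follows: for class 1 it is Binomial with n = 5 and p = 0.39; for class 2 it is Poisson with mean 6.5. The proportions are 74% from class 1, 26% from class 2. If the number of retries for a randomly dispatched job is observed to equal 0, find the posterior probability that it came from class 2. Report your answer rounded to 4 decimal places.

0.0062

Likelihoods P(X=0 | ·): 1: 0.0844596; 2: 0.00150344.
Posterior ∝ prior × likelihood. Numerator for 2: 0.26·0.00150344 = 0.000390894.
Normalizing constant: 0.74·0.0844596 + 0.26·0.00150344 = 0.062891.
P(2 | observation) = 0.000390894 / 0.062891 = 0.00621542.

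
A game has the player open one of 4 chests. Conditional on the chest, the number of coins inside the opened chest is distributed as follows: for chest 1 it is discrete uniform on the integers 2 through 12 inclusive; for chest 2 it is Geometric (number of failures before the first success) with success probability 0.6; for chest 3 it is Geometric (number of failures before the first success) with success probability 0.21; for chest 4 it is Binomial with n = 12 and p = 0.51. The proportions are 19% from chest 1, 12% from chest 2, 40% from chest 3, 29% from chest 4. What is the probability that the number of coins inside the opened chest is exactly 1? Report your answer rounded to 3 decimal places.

0.096

Conditional on each chest, P(X = 1): 1: 0; 2: 0.24; 3: 0.1659; 4: 0.00239281.
By total probability, P(X = 1) = 0.19·0 + 0.12·0.24 + 0.4·0.1659 + 0.29·0.00239281 = 0.0958539.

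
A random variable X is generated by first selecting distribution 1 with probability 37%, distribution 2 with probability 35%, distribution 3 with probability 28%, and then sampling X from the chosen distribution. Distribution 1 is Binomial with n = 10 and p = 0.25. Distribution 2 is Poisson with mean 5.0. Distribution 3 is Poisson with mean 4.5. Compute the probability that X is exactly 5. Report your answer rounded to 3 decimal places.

Conditional on each component, P(X = 5): 1: 0.0583992; 2: 0.175467; 3: 0.170827.
By total probability, P(X = 5) = 0.37·0.0583992 + 0.35·0.175467 + 0.28·0.170827 = 0.130853.

0.131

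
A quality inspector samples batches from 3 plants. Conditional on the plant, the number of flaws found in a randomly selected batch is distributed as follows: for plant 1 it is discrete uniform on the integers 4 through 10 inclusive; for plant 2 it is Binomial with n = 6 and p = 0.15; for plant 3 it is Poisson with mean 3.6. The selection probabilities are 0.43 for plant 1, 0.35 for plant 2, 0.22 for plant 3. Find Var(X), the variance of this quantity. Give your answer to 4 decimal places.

10.0348

Per component, 1: μ=7, E[X²]=53; 2: μ=0.9, E[X²]=1.575; 3: μ=3.6, E[X²]=16.56.
E[X] = 0.43·7 + 0.35·0.9 + 0.22·3.6 = 4.117.
E[X²] = 0.43·53 + 0.35·1.575 + 0.22·16.56 = 26.9844.
Var(X) = E[X²] − (E[X])² = 26.9844 − 16.9497 = 10.0348.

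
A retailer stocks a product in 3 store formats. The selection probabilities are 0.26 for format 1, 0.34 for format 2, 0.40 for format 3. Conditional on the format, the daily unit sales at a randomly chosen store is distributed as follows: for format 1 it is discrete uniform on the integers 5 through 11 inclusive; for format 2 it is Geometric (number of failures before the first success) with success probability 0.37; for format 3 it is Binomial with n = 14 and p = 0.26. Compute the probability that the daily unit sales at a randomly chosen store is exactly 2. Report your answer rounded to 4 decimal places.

Conditional on each format, P(X = 2): 1: 0; 2: 0.146853; 3: 0.16587.
By total probability, P(X = 2) = 0.26·0 + 0.34·0.146853 + 0.4·0.16587 = 0.116278.

0.1163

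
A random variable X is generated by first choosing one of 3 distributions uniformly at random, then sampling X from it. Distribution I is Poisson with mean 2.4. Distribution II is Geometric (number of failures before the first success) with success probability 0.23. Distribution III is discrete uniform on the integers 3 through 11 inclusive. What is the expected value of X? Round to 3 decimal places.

4.249

Component means — I: 2.4; II: 3.34783; III: 7.
E[X] = 0.333333·2.4 + 0.333333·3.34783 + 0.333333·7 = 4.24928.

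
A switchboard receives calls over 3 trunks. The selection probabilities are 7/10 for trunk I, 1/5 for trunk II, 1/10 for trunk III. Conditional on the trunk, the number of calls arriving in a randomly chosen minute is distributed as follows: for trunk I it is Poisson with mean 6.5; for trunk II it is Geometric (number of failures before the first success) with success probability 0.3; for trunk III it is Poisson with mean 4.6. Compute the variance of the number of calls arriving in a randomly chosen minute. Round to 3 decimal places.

Per component, I: μ=6.5, E[X²]=48.75; II: μ=2.33333, E[X²]=13.2222; III: μ=4.6, E[X²]=25.76.
E[X] = 0.7·6.5 + 0.2·2.33333 + 0.1·4.6 = 5.47667.
E[X²] = 0.7·48.75 + 0.2·13.2222 + 0.1·25.76 = 39.3454.
Var(X) = E[X²] − (E[X])² = 39.3454 − 29.9939 = 9.35157.

9.352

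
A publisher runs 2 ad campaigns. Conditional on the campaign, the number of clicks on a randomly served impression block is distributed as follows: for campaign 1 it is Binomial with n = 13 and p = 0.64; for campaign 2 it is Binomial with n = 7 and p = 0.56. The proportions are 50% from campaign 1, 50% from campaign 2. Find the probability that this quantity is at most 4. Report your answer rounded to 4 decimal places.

0.3396

Conditional on each campaign, P(X ≤ 4): 1: 0.0153856; 2: 0.663833.
By total probability, P(X ≤ 4) = 0.5·0.0153856 + 0.5·0.663833 = 0.339609.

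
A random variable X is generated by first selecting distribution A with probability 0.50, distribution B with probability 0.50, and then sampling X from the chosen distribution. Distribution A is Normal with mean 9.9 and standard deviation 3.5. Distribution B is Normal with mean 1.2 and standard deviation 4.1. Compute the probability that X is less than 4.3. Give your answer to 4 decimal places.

Conditional on each component, P(X < 4.3): A: 0.0547993; B: 0.775205.
By total probability, P(X < 4.3) = 0.5·0.0547993 + 0.5·0.775205 = 0.415002.

0.4150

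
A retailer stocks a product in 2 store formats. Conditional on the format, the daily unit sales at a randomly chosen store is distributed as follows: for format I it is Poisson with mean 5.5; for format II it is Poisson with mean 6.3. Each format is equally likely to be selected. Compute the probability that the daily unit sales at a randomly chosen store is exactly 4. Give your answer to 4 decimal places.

Conditional on each format, P(X = 4): I: 0.155819; II: 0.12053.
By total probability, P(X = 4) = 0.5·0.155819 + 0.5·0.12053 = 0.138174.

0.1382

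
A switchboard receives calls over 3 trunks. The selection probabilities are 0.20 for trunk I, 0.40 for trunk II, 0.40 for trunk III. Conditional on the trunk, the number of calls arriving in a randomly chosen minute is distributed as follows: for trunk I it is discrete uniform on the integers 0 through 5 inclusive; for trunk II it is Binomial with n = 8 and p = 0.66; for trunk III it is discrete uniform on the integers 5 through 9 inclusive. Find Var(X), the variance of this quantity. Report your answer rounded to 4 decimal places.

4.8130

Per component, I: μ=2.5, E[X²]=9.16667; II: μ=5.28, E[X²]=29.6736; III: μ=7, E[X²]=51.
E[X] = 0.2·2.5 + 0.4·5.28 + 0.4·7 = 5.412.
E[X²] = 0.2·9.16667 + 0.4·29.6736 + 0.4·51 = 34.1028.
Var(X) = E[X²] − (E[X])² = 34.1028 − 29.2897 = 4.81303.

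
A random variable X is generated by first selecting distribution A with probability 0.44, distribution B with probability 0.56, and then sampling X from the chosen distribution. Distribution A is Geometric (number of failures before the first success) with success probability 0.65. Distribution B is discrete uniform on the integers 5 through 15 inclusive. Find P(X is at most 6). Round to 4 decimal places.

0.5415

Conditional on each component, P(X ≤ 6): A: 0.999357; B: 0.181818.
By total probability, P(X ≤ 6) = 0.44·0.999357 + 0.56·0.181818 = 0.541535.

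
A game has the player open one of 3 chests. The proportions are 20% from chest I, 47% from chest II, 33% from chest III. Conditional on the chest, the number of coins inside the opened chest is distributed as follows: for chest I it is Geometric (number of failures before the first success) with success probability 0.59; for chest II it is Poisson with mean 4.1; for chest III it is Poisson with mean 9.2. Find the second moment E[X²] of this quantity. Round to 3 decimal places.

For each component E[X²] = Var + (mean)², giving I: 1.66073; II: 20.91; III: 93.84.
Overall E[X²] = 0.2·1.66073 + 0.47·20.91 + 0.33·93.84 = 41.127.

41.127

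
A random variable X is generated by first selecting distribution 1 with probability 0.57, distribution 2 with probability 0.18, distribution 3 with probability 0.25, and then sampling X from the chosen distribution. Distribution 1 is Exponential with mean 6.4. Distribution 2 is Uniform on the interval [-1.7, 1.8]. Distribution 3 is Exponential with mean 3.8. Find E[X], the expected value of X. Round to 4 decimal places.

4.6070

Component means — 1: 6.4; 2: 0.05; 3: 3.8.
E[X] = 0.57·6.4 + 0.18·0.05 + 0.25·3.8 = 4.607.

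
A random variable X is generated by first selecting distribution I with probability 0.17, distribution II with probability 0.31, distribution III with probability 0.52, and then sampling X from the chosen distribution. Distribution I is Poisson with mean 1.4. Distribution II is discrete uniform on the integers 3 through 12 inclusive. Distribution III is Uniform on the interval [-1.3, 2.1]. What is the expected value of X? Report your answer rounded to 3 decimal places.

2.771

Component means — I: 1.4; II: 7.5; III: 0.4.
E[X] = 0.17·1.4 + 0.31·7.5 + 0.52·0.4 = 2.771.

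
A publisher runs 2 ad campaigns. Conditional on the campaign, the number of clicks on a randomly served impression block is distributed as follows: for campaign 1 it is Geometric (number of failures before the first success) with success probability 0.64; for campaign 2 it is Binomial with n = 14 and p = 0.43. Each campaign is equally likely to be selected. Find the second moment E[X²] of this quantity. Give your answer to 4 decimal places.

For each component E[X²] = Var + (mean)², giving 1: 1.19531; 2: 39.6718.
Overall E[X²] = 0.5·1.19531 + 0.5·39.6718 = 20.4336.

20.4336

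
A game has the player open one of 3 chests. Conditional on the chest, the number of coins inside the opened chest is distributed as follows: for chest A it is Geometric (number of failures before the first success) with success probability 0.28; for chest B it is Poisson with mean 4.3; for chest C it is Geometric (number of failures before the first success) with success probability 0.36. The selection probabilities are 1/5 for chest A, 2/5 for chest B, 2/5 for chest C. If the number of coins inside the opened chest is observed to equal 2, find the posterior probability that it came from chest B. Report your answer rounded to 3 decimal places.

Likelihoods P(X=2 | ·): A: 0.145152; B: 0.125441; C: 0.147456.
Posterior ∝ prior × likelihood. Numerator for B: 0.4·0.125441 = 0.0501765.
Normalizing constant: 0.2·0.145152 + 0.4·0.125441 + 0.4·0.147456 = 0.138189.
P(B | observation) = 0.0501765 / 0.138189 = 0.3631.

0.363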